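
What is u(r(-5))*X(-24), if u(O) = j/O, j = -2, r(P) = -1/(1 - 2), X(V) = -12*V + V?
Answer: -528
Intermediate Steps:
X(V) = -11*V
r(P) = 1 (r(P) = -1/(-1) = -1*(-1) = 1)
u(O) = -2/O
u(r(-5))*X(-24) = (-2/1)*(-11*(-24)) = -2*1*264 = -2*264 = -528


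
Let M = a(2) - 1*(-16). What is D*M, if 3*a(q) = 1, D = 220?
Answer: 10780/3 ≈ 3593.3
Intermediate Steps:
a(q) = ⅓ (a(q) = (⅓)*1 = ⅓)
M = 49/3 (M = ⅓ - 1*(-16) = ⅓ + 16 = 49/3 ≈ 16.333)
D*M = 220*(49/3) = 10780/3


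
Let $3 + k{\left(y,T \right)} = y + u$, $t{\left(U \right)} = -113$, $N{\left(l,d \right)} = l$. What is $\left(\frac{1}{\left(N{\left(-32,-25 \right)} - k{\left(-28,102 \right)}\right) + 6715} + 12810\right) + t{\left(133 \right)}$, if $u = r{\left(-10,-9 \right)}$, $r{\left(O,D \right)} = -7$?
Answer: $\frac{85336538}{6721} \approx 12697.0$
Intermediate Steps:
$u = -7$
$k{\left(y,T \right)} = -10 + y$ ($k{\left(y,T \right)} = -3 + \left(y - 7\right) = -3 + \left(-7 + y\right) = -10 + y$)
$\left(\frac{1}{\left(N{\left(-32,-25 \right)} - k{\left(-28,102 \right)}\right) + 6715} + 12810\right) + t{\left(133 \right)} = \left(\frac{1}{\left(-32 - \left(-10 - 28\right)\right) + 6715} + 12810\right) - 113 = \left(\frac{1}{\left(-32 - -38\right) + 6715} + 12810\right) - 113 = \left(\frac{1}{\left(-32 + 38\right) + 6715} + 12810\right) - 113 = \left(\frac{1}{6 + 6715} + 12810\right) - 113 = \left(\frac{1}{6721} + 12810\right) - 113 = \frac{86096011}{6721} - 113 = \frac{85336538}{6721}$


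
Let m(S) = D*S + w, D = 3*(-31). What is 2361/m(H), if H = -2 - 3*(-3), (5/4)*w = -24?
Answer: -3935/1117 ≈ -3.5228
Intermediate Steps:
w = -96/5 (w = (4/5)*(-24) = -96/5 ≈ -19.200)
H = 7 (H = -2 + 9 = 7)
D = -93
m(S) = -96/5 - 93*S (m(S) = -93*S - 96/5 = -96/5 - 93*S)
2361/m(H) = 2361/(-96/5 - 93*7) = 2361/(-96/5 - 651) = 2361/(-3351/5) = 2361*(-5/3351) = -3935/1117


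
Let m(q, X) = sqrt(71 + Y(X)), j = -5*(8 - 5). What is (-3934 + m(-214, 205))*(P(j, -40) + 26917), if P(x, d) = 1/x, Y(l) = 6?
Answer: -1588368236/15 + 403754*sqrt(77)/15 ≈ -1.0566e+8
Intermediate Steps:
j = -15 (j = -5*3 = -15)
m(q, X) = sqrt(77) (m(q, X) = sqrt(71 + 6) = sqrt(77))
(-3934 + m(-214, 205))*(P(j, -40) + 26917) = (-3934 + sqrt(77))*(1/(-15) + 26917) = (-3934 + sqrt(77))*(-1/15 + 26917) = (-3934 + sqrt(77))*(403754/15) = -1588368236/15 + 403754*sqrt(77)/15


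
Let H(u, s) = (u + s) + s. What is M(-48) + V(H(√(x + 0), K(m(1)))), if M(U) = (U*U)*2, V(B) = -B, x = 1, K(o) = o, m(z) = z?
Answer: 4605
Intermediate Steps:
H(u, s) = u + 2*s (H(u, s) = (s + u) + s = u + 2*s)
M(U) = 2*U² (M(U) = U²*2 = 2*U²)
M(-48) + V(H(√(x + 0), K(m(1)))) = 2*(-48)² - (√(1 + 0) + 2*1) = 2*2304 - (√1 + 2) = 4608 - (1 + 2) = 4608 - 1*3 = 4608 - 3 = 4605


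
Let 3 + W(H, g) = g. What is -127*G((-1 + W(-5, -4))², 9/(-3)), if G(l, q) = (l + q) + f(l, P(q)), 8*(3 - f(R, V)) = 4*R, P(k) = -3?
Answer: -4064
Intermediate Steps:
W(H, g) = -3 + g
f(R, V) = 3 - R/2
G(l, q) = 3 + q + l/2 (G(l, q) = (l + q) + (3 - l/2) = 3 + q + l/2)
-127*G((-1 + W(-5, -4))², 9/(-3)) = -127*(3 + 9/(-3) + (-1 + (-3 - 4))²/2) = -127*(3 + 9*(-⅓) + (-1 - 7)²/2) = -127*(3 - 3 + (½)*(-8)²) = -127*(3 - 3 + (½)*64) = -127*(3 - 3 + 32) = -127*32 = -4064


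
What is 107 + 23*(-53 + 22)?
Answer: -606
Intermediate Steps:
107 + 23*(-53 + 22) = 107 + 23*(-31) = 107 - 713 = -606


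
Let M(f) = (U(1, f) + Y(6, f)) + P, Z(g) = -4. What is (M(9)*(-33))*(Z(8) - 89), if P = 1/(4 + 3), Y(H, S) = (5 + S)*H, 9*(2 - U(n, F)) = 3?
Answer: 1843446/7 ≈ 2.6335e+5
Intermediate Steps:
U(n, F) = 5/3 (U(n, F) = 2 - ⅑*3 = 2 - ⅓ = 5/3)
Y(H, S) = H*(5 + S)
P = ⅐ (P = 1/7 = ⅐ ≈ 0.14286)
M(f) = 668/21 + 6*f (M(f) = (5/3 + 6*(5 + f)) + ⅐ = (5/3 + (30 + 6*f)) + ⅐ = (95/3 + 6*f) + ⅐ = 668/21 + 6*f)
(M(9)*(-33))*(Z(8) - 89) = ((668/21 + 6*9)*(-33))*(-4 - 89) = ((668/21 + 54)*(-33))*(-93) = ((1802/21)*(-33))*(-93) = -19822/7*(-93) = 1843446/7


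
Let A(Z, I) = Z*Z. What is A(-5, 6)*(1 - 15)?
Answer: -350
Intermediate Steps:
A(Z, I) = Z²
A(-5, 6)*(1 - 15) = (-5)²*(1 - 15) = 25*(-14) = -350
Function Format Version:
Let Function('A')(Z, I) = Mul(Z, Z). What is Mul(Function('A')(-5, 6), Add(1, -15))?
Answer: -350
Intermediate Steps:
Function('A')(Z, I) = Pow(Z, 2)
Mul(Function('A')(-5, 6), Add(1, -15)) = Mul(Pow(-5, 2), Add(1, -15)) = Mul(25, -14) = -350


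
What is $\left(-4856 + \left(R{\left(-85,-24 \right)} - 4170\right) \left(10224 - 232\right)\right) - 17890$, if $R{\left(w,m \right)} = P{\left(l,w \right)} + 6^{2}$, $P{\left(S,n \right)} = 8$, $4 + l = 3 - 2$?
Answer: $-41249738$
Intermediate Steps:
$l = -3$ ($l = -4 + \left(3 - 2\right) = -4 + 1 = -3$)
$R{\left(w,m \right)} = 44$ ($R{\left(w,m \right)} = 8 + 6^{2} = 8 + 36 = 44$)
$\left(-4856 + \left(R{\left(-85,-24 \right)} - 4170\right) \left(10224 - 232\right)\right) - 17890 = \left(-4856 + \left(44 - 4170\right) \left(10224 - 232\right)\right) - 17890 = \left(-4856 - 41226992\right) - 17890 = -41231848 - 17890 = -41249738$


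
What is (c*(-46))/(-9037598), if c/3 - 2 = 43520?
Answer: 3003018/4518799 ≈ 0.66456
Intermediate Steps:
c = 130566 (c = 6 + 3*43520 = 6 + 130560 = 130566)
(c*(-46))/(-9037598) = (130566*(-46))/(-9037598) = -6006036*(-1/9037598) = 3003018/4518799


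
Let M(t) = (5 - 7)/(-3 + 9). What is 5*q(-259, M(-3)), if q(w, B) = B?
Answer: -5/3 ≈ -1.6667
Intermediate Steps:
M(t) = -⅓ (M(t) = -2/6 = -2*⅙ = -⅓)
5*q(-259, M(-3)) = 5*(-⅓) = -5/3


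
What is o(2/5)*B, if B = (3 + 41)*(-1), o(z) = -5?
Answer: 220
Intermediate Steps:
B = -44 (B = 44*(-1) = -44)
o(2/5)*B = -5*(-44) = 220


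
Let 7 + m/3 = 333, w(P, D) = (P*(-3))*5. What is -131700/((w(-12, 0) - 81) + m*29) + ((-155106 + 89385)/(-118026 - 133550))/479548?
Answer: -5296216876252073/1144537936676576 ≈ -4.6274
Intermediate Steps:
w(P, D) = -15*P (w(P, D) = -3*P*5 = -15*P)
m = 978 (m = -21 + 3*333 = -21 + 999 = 978)
-131700/((w(-12, 0) - 81) + m*29) + ((-155106 + 89385)/(-118026 - 133550))/479548 = -131700/((-15*(-12) - 81) + 978*29) + ((-155106 + 89385)/(-118026 - 133550))/479548 = -131700/((180 - 81) + 28362) - 65721/(-251576)*(1/479548) = -131700/(99 + 28362) - 65721*(-1/251576)*(1/479548) = -131700/28461 + (65721/251576)*(1/479548) = -131700*1/28461 + 65721/120642767648 = -43900/9487 + 65721/120642767648 = -5296216876252073/1144537936676576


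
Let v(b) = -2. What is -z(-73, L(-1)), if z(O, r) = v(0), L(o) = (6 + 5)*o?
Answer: 2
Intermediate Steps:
L(o) = 11*o
z(O, r) = -2
-z(-73, L(-1)) = -1*(-2) = 2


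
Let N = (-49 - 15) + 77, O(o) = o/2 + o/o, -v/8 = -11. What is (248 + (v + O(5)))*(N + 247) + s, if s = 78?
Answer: 88348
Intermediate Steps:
v = 88 (v = -8*(-11) = 88)
O(o) = 1 + o/2 (O(o) = o*(½) + 1 = o/2 + 1 = 1 + o/2)
N = 13 (N = -64 + 77 = 13)
(248 + (v + O(5)))*(N + 247) + s = (248 + (88 + (1 + (½)*5)))*(13 + 247) + 78 = (248 + (88 + (1 + 5/2)))*260 + 78 = (248 + (88 + 7/2))*260 + 78 = (248 + 183/2)*260 + 78 = (679/2)*260 + 78 = 88270 + 78 = 88348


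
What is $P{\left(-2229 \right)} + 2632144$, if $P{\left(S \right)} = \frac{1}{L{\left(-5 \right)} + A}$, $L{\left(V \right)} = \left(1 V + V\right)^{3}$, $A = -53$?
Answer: $\frac{2771647631}{1053} \approx 2.6321 \cdot 10^{6}$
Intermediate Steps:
$L{\left(V \right)} = 8 V^{3}$ ($L{\left(V \right)} = \left(V + V\right)^{3} = \left(2 V\right)^{3} = 8 V^{3}$)
$P{\left(S \right)} = - \frac{1}{1053}$ ($P{\left(S \right)} = \frac{1}{8 \left(-5\right)^{3} - 53} = \frac{1}{8 \left(-125\right) - 53} = \frac{1}{-1000 - 53} = \frac{1}{-1053} = - \frac{1}{1053}$)
$P{\left(-2229 \right)} + 2632144 = - \frac{1}{1053} + 2632144 = \frac{2771647631}{1053}$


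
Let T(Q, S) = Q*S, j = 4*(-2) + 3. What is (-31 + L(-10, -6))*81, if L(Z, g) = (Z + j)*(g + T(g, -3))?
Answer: -17091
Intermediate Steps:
j = -5 (j = -8 + 3 = -5)
L(Z, g) = -2*g*(-5 + Z) (L(Z, g) = (Z - 5)*(g + g*(-3)) = (-5 + Z)*(g - 3*g) = (-5 + Z)*(-2*g) = -2*g*(-5 + Z))
(-31 + L(-10, -6))*81 = (-31 + 2*(-6)*(5 - 1*(-10)))*81 = (-31 + 2*(-6)*(5 + 10))*81 = (-31 + 2*(-6)*15)*81 = (-31 - 180)*81 = -211*81 = -17091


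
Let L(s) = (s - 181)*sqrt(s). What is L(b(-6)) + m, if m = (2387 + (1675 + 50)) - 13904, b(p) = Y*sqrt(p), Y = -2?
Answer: -9792 + 2**(3/4)*3**(1/4)*(-I)**(5/2)*(181 + 2*I*sqrt(6)) ≈ -10083.0 + 275.61*I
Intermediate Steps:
b(p) = -2*sqrt(p)
L(s) = sqrt(s)*(-181 + s) (L(s) = (-181 + s)*sqrt(s) = sqrt(s)*(-181 + s))
m = -9792 (m = (2387 + 1725) - 13904 = 4112 - 13904 = -9792)
L(b(-6)) + m = sqrt(-2*I*sqrt(6))*(-181 - 2*I*sqrt(6)) - 9792 = (2**(3/4)*3**(1/4)*sqrt(-I))*(-181 - 2*I*sqrt(6)) - 9792 = 2**(3/4)*3**(1/4)*sqrt(-I)*(-181 - 2*I*sqrt(6)) - 9792 = -9792 + 2**(3/4)*3**(1/4)*sqrt(-I)*(-181 - 2*I*sqrt(6))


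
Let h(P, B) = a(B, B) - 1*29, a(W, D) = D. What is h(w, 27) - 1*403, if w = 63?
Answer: -405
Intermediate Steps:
h(P, B) = -29 + B (h(P, B) = B - 1*29 = B - 29 = -29 + B)
h(w, 27) - 1*403 = (-29 + 27) - 1*403 = -2 - 403 = -405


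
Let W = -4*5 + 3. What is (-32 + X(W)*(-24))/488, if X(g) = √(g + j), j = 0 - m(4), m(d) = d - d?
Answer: -4/61 - 3*I*√17/61 ≈ -0.065574 - 0.20278*I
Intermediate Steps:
m(d) = 0
W = -17 (W = -20 + 3 = -17)
j = 0 (j = 0 - 1*0 = 0 + 0 = 0)
X(g) = √g (X(g) = √(g + 0) = √g)
(-32 + X(W)*(-24))/488 = (-32 + √(-17)*(-24))/488 = (-32 + (I*√17)*(-24))*(1/488) = (-32 - 24*I*√17)*(1/488) = -4/61 - 3*I*√17/61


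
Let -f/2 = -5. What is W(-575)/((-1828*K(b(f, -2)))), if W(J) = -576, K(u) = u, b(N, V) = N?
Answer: 72/2285 ≈ 0.031510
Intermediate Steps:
f = 10 (f = -2*(-5) = 10)
W(-575)/((-1828*K(b(f, -2)))) = -576/((-1828*10)) = -576/(-18280) = -576*(-1/18280) = 72/2285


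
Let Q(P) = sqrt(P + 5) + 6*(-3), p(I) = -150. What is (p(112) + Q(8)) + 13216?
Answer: 13048 + sqrt(13) ≈ 13052.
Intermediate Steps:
Q(P) = -18 + sqrt(5 + P) (Q(P) = sqrt(5 + P) - 18 = -18 + sqrt(5 + P))
(p(112) + Q(8)) + 13216 = (-150 + (-18 + sqrt(5 + 8))) + 13216 = (-150 + (-18 + sqrt(13))) + 13216 = (-168 + sqrt(13)) + 13216 = 13048 + sqrt(13)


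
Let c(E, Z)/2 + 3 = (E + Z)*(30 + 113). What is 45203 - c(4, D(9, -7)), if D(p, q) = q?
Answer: 46067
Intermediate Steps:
c(E, Z) = -6 + 286*E + 286*Z (c(E, Z) = -6 + 2*((E + Z)*(30 + 113)) = -6 + 2*((E + Z)*143) = -6 + 2*(143*E + 143*Z) = -6 + (286*E + 286*Z) = -6 + 286*E + 286*Z)
45203 - c(4, D(9, -7)) = 45203 - (-6 + 286*4 + 286*(-7)) = 45203 - (-6 + 1144 - 2002) = 45203 - 1*(-864) = 45203 + 864 = 46067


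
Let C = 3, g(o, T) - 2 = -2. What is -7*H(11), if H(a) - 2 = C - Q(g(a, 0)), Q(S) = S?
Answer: -35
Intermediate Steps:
g(o, T) = 0 (g(o, T) = 2 - 2 = 0)
H(a) = 5 (H(a) = 2 + (3 - 1*0) = 2 + (3 + 0) = 2 + 3 = 5)
-7*H(11) = -7*5 = -35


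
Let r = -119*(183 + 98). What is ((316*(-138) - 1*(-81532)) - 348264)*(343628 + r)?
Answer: -96264054260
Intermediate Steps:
r = -33439 (r = -119*281 = -33439)
((316*(-138) - 1*(-81532)) - 348264)*(343628 + r) = ((316*(-138) - 1*(-81532)) - 348264)*(343628 - 33439) = ((-43608 + 81532) - 348264)*310189 = (37924 - 348264)*310189 = -310340*310189 = -96264054260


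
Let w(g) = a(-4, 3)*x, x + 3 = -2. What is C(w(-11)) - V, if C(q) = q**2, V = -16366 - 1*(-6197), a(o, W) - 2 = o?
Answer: 10269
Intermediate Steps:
x = -5 (x = -3 - 2 = -5)
a(o, W) = 2 + o
V = -10169 (V = -16366 + 6197 = -10169)
w(g) = 10 (w(g) = (2 - 4)*(-5) = -2*(-5) = 10)
C(w(-11)) - V = 10**2 - 1*(-10169) = 100 + 10169 = 10269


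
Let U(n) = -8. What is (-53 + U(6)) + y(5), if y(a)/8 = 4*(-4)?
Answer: -189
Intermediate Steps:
y(a) = -128 (y(a) = 8*(4*(-4)) = 8*(-16) = -128)
(-53 + U(6)) + y(5) = (-53 - 8) - 128 = -61 - 128 = -189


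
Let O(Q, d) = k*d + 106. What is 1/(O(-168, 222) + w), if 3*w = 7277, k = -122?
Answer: -3/73657 ≈ -4.0729e-5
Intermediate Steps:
O(Q, d) = 106 - 122*d (O(Q, d) = -122*d + 106 = 106 - 122*d)
w = 7277/3 (w = (⅓)*7277 = 7277/3 ≈ 2425.7)
1/(O(-168, 222) + w) = 1/((106 - 122*222) + 7277/3) = 1/((106 - 27084) + 7277/3) = 1/(-26978 + 7277/3) = 1/(-73657/3) = -3/73657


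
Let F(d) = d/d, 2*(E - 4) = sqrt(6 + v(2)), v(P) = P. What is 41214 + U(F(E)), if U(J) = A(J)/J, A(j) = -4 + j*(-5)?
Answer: 41205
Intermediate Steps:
E = 4 + sqrt(2) (E = 4 + sqrt(6 + 2)/2 = 4 + sqrt(8)/2 = 4 + (2*sqrt(2))/2 = 4 + sqrt(2) ≈ 5.4142)
A(j) = -4 - 5*j
F(d) = 1
U(J) = (-4 - 5*J)/J
41214 + U(F(E)) = 41214 + (-5 - 4/1) = 41214 + (-5 - 4*1) = 41214 + (-5 - 4) = 41214 - 9 = 41205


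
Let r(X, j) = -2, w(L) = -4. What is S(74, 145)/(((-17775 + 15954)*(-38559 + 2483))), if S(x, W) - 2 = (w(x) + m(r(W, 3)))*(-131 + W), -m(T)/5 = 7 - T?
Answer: -57/5474533 ≈ -1.0412e-5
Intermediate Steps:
m(T) = -35 + 5*T (m(T) = -5*(7 - T) = -35 + 5*T)
S(x, W) = 6421 - 49*W (S(x, W) = 2 + (-4 + (-35 + 5*(-2)))*(-131 + W) = 2 + (-4 + (-35 - 10))*(-131 + W) = 2 + (-4 - 45)*(-131 + W) = 2 - 49*(-131 + W) = 2 + (6419 - 49*W) = 6421 - 49*W)
S(74, 145)/(((-17775 + 15954)*(-38559 + 2483))) = (6421 - 49*145)/(((-17775 + 15954)*(-38559 + 2483))) = (6421 - 7105)/((-1821*(-36076))) = -684/65694396 = -684*1/65694396 = -57/5474533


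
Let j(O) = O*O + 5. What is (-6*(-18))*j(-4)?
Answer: 2268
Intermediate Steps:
j(O) = 5 + O**2 (j(O) = O**2 + 5 = 5 + O**2)
(-6*(-18))*j(-4) = (-6*(-18))*(5 + (-4)**2) = 108*(5 + 16) = 108*21 = 2268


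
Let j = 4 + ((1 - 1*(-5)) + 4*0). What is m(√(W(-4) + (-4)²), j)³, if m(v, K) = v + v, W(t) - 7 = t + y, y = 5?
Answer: 384*√6 ≈ 940.60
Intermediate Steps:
W(t) = 12 + t (W(t) = 7 + (t + 5) = 7 + (5 + t) = 12 + t)
j = 10 (j = 4 + ((1 + 5) + 0) = 4 + (6 + 0) = 4 + 6 = 10)
m(v, K) = 2*v
m(√(W(-4) + (-4)²), j)³ = (2*√((12 - 4) + (-4)²))³ = (2*√(8 + 16))³ = (2*√24)³ = (2*(2*√6))³ = (4*√6)³ = 384*√6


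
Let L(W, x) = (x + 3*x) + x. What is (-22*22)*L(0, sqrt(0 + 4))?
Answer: -4840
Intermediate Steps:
L(W, x) = 5*x (L(W, x) = 4*x + x = 5*x)
(-22*22)*L(0, sqrt(0 + 4)) = (-22*22)*(5*sqrt(0 + 4)) = -2420*sqrt(4) = -2420*2 = -484*10 = -4840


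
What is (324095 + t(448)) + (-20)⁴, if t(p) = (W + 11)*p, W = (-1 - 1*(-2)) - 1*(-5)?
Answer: 491711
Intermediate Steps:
W = 6 (W = (-1 + 2) + 5 = 1 + 5 = 6)
t(p) = 17*p (t(p) = (6 + 11)*p = 17*p)
(324095 + t(448)) + (-20)⁴ = (324095 + 17*448) + (-20)⁴ = (324095 + 7616) + 160000 = 331711 + 160000 = 491711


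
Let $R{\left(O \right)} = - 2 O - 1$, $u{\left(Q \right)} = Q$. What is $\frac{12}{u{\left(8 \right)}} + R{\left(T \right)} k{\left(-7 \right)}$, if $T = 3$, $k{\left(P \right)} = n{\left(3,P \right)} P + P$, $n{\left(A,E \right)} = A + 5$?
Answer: $\frac{885}{2} \approx 442.5$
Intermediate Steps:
$n{\left(A,E \right)} = 5 + A$
$k{\left(P \right)} = 9 P$ ($k{\left(P \right)} = \left(5 + 3\right) P + P = 8 P + P = 9 P$)
$R{\left(O \right)} = -1 - 2 O$
$\frac{12}{u{\left(8 \right)}} + R{\left(T \right)} k{\left(-7 \right)} = \frac{12}{8} + \left(-1 - 6\right) 9 \left(-7\right) = 12 \cdot \frac{1}{8} + \left(-1 - 6\right) \left(-63\right) = \frac{3}{2} - -441 = \frac{3}{2} + 441 = \frac{885}{2}$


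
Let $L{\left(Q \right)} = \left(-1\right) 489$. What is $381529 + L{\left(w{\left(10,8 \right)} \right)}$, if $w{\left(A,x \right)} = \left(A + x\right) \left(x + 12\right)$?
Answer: $381040$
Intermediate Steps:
$w{\left(A,x \right)} = \left(12 + x\right) \left(A + x\right)$ ($w{\left(A,x \right)} = \left(A + x\right) \left(12 + x\right) = \left(12 + x\right) \left(A + x\right)$)
$L{\left(Q \right)} = -489$
$381529 + L{\left(w{\left(10,8 \right)} \right)} = 381529 - 489 = 381040$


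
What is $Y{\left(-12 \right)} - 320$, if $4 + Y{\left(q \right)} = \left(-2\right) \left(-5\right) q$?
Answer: $-444$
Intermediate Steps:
$Y{\left(q \right)} = -4 + 10 q$ ($Y{\left(q \right)} = -4 + \left(-2\right) \left(-5\right) q = -4 + 10 q$)
$Y{\left(-12 \right)} - 320 = \left(-4 + 10 \left(-12\right)\right) - 320 = \left(-4 - 120\right) - 320 = -124 - 320 = -444$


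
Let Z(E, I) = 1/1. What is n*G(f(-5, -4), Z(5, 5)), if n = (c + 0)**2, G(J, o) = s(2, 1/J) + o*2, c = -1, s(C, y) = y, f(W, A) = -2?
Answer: 3/2 ≈ 1.5000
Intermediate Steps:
Z(E, I) = 1
G(J, o) = 1/J + 2*o (G(J, o) = 1/J + o*2 = 1/J + 2*o)
n = 1 (n = (-1 + 0)**2 = (-1)**2 = 1)
n*G(f(-5, -4), Z(5, 5)) = 1*(1/(-2) + 2*1) = 1*(-1/2 + 2) = 1*(3/2) = 3/2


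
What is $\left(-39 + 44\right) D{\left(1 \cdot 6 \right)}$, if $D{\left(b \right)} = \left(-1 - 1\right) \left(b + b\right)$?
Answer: $-120$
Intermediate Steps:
$D{\left(b \right)} = - 4 b$ ($D{\left(b \right)} = - 2 \cdot 2 b = - 4 b$)
$\left(-39 + 44\right) D{\left(1 \cdot 6 \right)} = \left(-39 + 44\right) \left(- 4 \cdot 1 \cdot 6\right) = 5 \left(\left(-4\right) 6\right) = 5 \left(-24\right) = -120$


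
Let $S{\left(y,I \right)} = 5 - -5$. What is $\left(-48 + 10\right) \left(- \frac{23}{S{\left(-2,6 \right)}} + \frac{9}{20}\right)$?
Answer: $\frac{703}{10} \approx 70.3$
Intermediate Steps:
$S{\left(y,I \right)} = 10$ ($S{\left(y,I \right)} = 5 + 5 = 10$)
$\left(-48 + 10\right) \left(- \frac{23}{S{\left(-2,6 \right)}} + \frac{9}{20}\right) = \left(-48 + 10\right) \left(- \frac{23}{10} + \frac{9}{20}\right) = - 38 \left(\left(-23\right) \frac{1}{10} + 9 \cdot \frac{1}{20}\right) = - 38 \left(- \frac{23}{10} + \frac{9}{20}\right) = \left(-38\right) \left(- \frac{37}{20}\right) = \frac{703}{10}$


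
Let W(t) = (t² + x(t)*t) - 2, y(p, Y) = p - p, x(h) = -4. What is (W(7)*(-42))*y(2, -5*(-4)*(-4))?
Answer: 0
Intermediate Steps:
y(p, Y) = 0
W(t) = -2 + t² - 4*t (W(t) = (t² - 4*t) - 2 = -2 + t² - 4*t)
(W(7)*(-42))*y(2, -5*(-4)*(-4)) = ((-2 + 7² - 4*7)*(-42))*0 = ((-2 + 49 - 28)*(-42))*0 = (19*(-42))*0 = -798*0 = 0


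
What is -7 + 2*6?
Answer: 5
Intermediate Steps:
-7 + 2*6 = -7 + 12 = 5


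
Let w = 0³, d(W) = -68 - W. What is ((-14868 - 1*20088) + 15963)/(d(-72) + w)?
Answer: -18993/4 ≈ -4748.3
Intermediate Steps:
w = 0
((-14868 - 1*20088) + 15963)/(d(-72) + w) = ((-14868 - 1*20088) + 15963)/((-68 - 1*(-72)) + 0) = ((-14868 - 20088) + 15963)/((-68 + 72) + 0) = (-34956 + 15963)/(4 + 0) = -18993/4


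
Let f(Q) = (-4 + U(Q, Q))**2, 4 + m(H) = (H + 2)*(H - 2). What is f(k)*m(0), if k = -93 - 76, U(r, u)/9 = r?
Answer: -18605000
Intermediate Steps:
m(H) = -4 + (-2 + H)*(2 + H) (m(H) = -4 + (H + 2)*(H - 2) = -4 + (2 + H)*(-2 + H) = -4 + (-2 + H)*(2 + H))
U(r, u) = 9*r
k = -169
f(Q) = (-4 + 9*Q)**2
f(k)*m(0) = (-4 + 9*(-169))**2*(-8 + 0**2) = (-4 - 1521)**2*(-8 + 0) = (-1525)**2*(-8) = 2325625*(-8) = -18605000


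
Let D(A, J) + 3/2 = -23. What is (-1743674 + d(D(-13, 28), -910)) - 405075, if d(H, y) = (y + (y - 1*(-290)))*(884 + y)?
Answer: -2108969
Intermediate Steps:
D(A, J) = -49/2 (D(A, J) = -3/2 - 23 = -49/2)
d(H, y) = (290 + 2*y)*(884 + y) (d(H, y) = (y + (y + 290))*(884 + y) = (y + (290 + y))*(884 + y) = (290 + 2*y)*(884 + y))
(-1743674 + d(D(-13, 28), -910)) - 405075 = (-1743674 + (256360 + 2*(-910)² + 2058*(-910))) - 405075 = (-1743674 + (256360 + 2*828100 - 1872780)) - 405075 = (-1743674 + (256360 + 1656200 - 1872780)) - 405075 = (-1743674 + 39780) - 405075 = -1703894 - 405075 = -2108969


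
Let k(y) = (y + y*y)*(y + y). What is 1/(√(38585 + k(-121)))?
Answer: -I*√3475255/3475255 ≈ -0.00053642*I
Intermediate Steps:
k(y) = 2*y*(y + y²) (k(y) = (y + y²)*(2*y) = 2*y*(y + y²))
1/(√(38585 + k(-121))) = 1/(√(38585 + 2*(-121)²*(1 - 121))) = 1/(√(38585 + 2*14641*(-120))) = 1/(√(38585 - 3513840)) = 1/(√(-3475255)) = 1/(I*√3475255) = -I*√3475255/3475255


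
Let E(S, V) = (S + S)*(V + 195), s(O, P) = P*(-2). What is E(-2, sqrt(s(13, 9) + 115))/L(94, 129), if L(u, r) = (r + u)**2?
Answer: -780/49729 - 4*sqrt(97)/49729 ≈ -0.016477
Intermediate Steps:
s(O, P) = -2*P
E(S, V) = 2*S*(195 + V) (E(S, V) = (2*S)*(195 + V) = 2*S*(195 + V))
E(-2, sqrt(s(13, 9) + 115))/L(94, 129) = (2*(-2)*(195 + sqrt(-2*9 + 115)))/((129 + 94)**2) = (2*(-2)*(195 + sqrt(-18 + 115)))/(223**2) = (2*(-2)*(195 + sqrt(97)))/49729 = (-780 - 4*sqrt(97))*(1/49729) = -780/49729 - 4*sqrt(97)/49729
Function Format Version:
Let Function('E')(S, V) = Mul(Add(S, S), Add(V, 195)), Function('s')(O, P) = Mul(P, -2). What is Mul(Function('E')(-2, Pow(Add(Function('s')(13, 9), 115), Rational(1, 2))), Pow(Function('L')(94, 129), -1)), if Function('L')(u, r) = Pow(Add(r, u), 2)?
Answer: Add(Rational(-780, 49729), Mul(Rational(-4, 49729), Pow(97, Rational(1, 2)))) ≈ -0.016477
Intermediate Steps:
Function('s')(O, P) = Mul(-2, P)
Function('E')(S, V) = Mul(2, S, Add(195, V)) (Function('E')(S, V) = Mul(Mul(2, S), Add(195, V)) = Mul(2, S, Add(195, V)))
Mul(Function('E')(-2, Pow(Add(Function('s')(13, 9), 115), Rational(1, 2))), Pow(Function('L')(94, 129), -1)) = Mul(Mul(2, -2, Add(195, Pow(Add(Mul(-2, 9), 115), Rational(1, 2)))), Pow(Pow(Add(129, 94), 2), -1)) = Mul(Mul(2, -2, Add(195, Pow(Add(-18, 115), Rational(1, 2)))), Pow(Pow(223, 2), -1)) = Mul(Mul(2, -2, Add(195, Pow(97, Rational(1, 2)))), Pow(49729, -1)) = Mul(Add(-780, Mul(-4, Pow(97, Rational(1, 2)))), Rational(1, 49729)) = Add(Rational(-780, 49729), Mul(Rational(-4, 49729), Pow(97, Rational(1, 2))))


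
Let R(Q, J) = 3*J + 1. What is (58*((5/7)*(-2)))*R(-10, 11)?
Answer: -19720/7 ≈ -2817.1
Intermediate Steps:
R(Q, J) = 1 + 3*J
(58*((5/7)*(-2)))*R(-10, 11) = (58*((5/7)*(-2)))*(1 + 3*11) = (58*((5*(1/7))*(-2)))*(1 + 33) = (58*((5/7)*(-2)))*34 = (58*(-10/7))*34 = -580/7*34 = -19720/7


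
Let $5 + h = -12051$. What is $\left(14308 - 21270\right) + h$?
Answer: $-19018$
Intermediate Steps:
$h = -12056$ ($h = -5 - 12051 = -12056$)
$\left(14308 - 21270\right) + h = \left(14308 - 21270\right) - 12056 = -6962 - 12056 = -19018$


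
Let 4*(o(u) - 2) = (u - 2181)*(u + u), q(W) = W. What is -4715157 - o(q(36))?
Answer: -4676549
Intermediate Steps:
o(u) = 2 + u*(-2181 + u)/2 (o(u) = 2 + ((u - 2181)*(u + u))/4 = 2 + ((-2181 + u)*(2*u))/4 = 2 + (2*u*(-2181 + u))/4 = 2 + u*(-2181 + u)/2)
-4715157 - o(q(36)) = -4715157 - (2 + (1/2)*36**2 - 2181/2*36) = -4715157 - (2 + (1/2)*1296 - 39258) = -4715157 - (2 + 648 - 39258) = -4715157 - 1*(-38608) = -4715157 + 38608 = -4676549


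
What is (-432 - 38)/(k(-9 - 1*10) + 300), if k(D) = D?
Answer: -470/281 ≈ -1.6726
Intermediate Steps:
(-432 - 38)/(k(-9 - 1*10) + 300) = (-432 - 38)/((-9 - 1*10) + 300) = -470/((-9 - 10) + 300) = -470/(-19 + 300) = -470/281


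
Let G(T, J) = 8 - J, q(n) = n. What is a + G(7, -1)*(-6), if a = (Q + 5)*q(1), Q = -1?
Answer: -50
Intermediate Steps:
a = 4 (a = (-1 + 5)*1 = 4*1 = 4)
a + G(7, -1)*(-6) = 4 + (8 - 1*(-1))*(-6) = 4 + (8 + 1)*(-6) = 4 + 9*(-6) = 4 - 54 = -50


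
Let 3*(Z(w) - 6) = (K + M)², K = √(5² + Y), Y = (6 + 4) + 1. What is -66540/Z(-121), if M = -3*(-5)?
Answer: -22180/51 ≈ -434.90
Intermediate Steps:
M = 15
Y = 11 (Y = 10 + 1 = 11)
K = 6 (K = √(5² + 11) = √(25 + 11) = √36 = 6)
Z(w) = 153 (Z(w) = 6 + (6 + 15)²/3 = 6 + (⅓)*21² = 6 + (⅓)*441 = 6 + 147 = 153)
-66540/Z(-121) = -66540/153 = -66540*1/153 = -22180/51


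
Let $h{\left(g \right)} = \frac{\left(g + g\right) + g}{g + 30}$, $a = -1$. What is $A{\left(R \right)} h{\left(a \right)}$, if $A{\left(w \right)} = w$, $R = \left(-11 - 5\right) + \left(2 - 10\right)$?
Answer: $\frac{72}{29} \approx 2.4828$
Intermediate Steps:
$h{\left(g \right)} = \frac{3 g}{30 + g}$ ($h{\left(g \right)} = \frac{2 g + g}{30 + g} = \frac{3 g}{30 + g}$)
$R = -24$ ($R = -16 + \left(2 - 10\right) = -16 - 8 = -24$)
$A{\left(R \right)} h{\left(a \right)} = - 24 \cdot 3 \left(-1\right) \frac{1}{30 - 1} = - 24 \cdot 3 \left(-1\right) \frac{1}{29} = \left(-24\right) \left(- \frac{3}{29}\right) = \frac{72}{29}$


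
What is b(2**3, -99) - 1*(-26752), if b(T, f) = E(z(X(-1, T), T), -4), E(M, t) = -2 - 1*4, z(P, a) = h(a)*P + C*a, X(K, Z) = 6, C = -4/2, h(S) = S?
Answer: 26746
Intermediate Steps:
C = -2 (C = -4*1/2 = -2)
z(P, a) = -2*a + P*a (z(P, a) = a*P - 2*a = P*a - 2*a = -2*a + P*a)
E(M, t) = -6 (E(M, t) = -2 - 4 = -6)
b(T, f) = -6
b(2**3, -99) - 1*(-26752) = -6 - 1*(-26752) = -6 + 26752 = 26746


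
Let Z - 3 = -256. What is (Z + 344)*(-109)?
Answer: -9919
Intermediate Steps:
Z = -253 (Z = 3 - 256 = -253)
(Z + 344)*(-109) = (-253 + 344)*(-109) = 91*(-109) = -9919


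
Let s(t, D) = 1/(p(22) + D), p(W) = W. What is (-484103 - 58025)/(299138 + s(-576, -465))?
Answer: -240162704/132518133 ≈ -1.8123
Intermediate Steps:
s(t, D) = 1/(22 + D)
(-484103 - 58025)/(299138 + s(-576, -465)) = (-484103 - 58025)/(299138 + 1/(22 - 465)) = -542128/(299138 + 1/(-443)) = -542128/(299138 - 1/443) = -542128/132518133/443 = -542128*443/132518133 = -240162704/132518133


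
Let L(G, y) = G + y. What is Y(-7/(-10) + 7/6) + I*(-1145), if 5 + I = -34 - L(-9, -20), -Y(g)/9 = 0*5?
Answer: 11450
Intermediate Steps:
Y(g) = 0 (Y(g) = -0*5 = -9*0 = 0)
I = -10 (I = -5 + (-34 - (-9 - 20)) = -5 + (-34 - 1*(-29)) = -5 + (-34 + 29) = -5 - 5 = -10)
Y(-7/(-10) + 7/6) + I*(-1145) = 0 - 10*(-1145) = 0 + 11450 = 11450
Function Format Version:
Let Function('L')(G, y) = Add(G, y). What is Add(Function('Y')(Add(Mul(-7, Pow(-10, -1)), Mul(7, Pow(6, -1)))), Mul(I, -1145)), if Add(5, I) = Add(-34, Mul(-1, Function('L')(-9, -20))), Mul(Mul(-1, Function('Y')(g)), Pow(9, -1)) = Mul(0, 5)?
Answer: 11450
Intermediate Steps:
Function('Y')(g) = 0 (Function('Y')(g) = Mul(-9, Mul(0, 5)) = Mul(-9, 0) = 0)
I = -10 (I = Add(-5, Add(-34, Mul(-1, Add(-9, -20)))) = Add(-5, Add(-34, Mul(-1, -29))) = Add(-5, Add(-34, 29)) = Add(-5, -5) = -10)
Add(Function('Y')(Add(Mul(-7, Pow(-10, -1)), Mul(7, Pow(6, -1)))), Mul(I, -1145)) = Add(0, Mul(-10, -1145)) = Add(0, 11450) = 11450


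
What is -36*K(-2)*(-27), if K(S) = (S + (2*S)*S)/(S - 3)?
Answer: -5832/5 ≈ -1166.4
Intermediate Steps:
K(S) = (S + 2*S²)/(-3 + S)
-36*K(-2)*(-27) = -(-72)*(1 + 2*(-2))/(-3 - 2)*(-27) = -(-72)*(1 - 4)/(-5)*(-27) = -(-72)*(-1)*(-3)/5*(-27) = -36*(-6/5)*(-27) = (216/5)*(-27) = -5832/5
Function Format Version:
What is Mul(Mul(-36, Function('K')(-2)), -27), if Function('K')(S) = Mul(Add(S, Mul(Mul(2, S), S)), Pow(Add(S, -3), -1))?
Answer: Rational(-5832, 5) ≈ -1166.4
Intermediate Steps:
Function('K')(S) = Mul(Pow(Add(-3, S), -1), Add(S, Mul(2, Pow(S, 2)))) (Function('K')(S) = Mul(Add(S, Mul(2, Pow(S, 2))), Pow(Add(-3, S), -1)) = Mul(Pow(Add(-3, S), -1), Add(S, Mul(2, Pow(S, 2)))))
Mul(Mul(-36, Function('K')(-2)), -27) = Mul(Mul(-36, Mul(-2, Pow(Add(-3, -2), -1), Add(1, Mul(2, -2)))), -27) = Mul(Mul(-36, Mul(-2, Pow(-5, -1), Add(1, -4))), -27) = Mul(Mul(-36, Mul(-2, Rational(-1, 5), -3)), -27) = Mul(Mul(-36, Rational(-6, 5)), -27) = Mul(Rational(216, 5), -27) = Rational(-5832, 5)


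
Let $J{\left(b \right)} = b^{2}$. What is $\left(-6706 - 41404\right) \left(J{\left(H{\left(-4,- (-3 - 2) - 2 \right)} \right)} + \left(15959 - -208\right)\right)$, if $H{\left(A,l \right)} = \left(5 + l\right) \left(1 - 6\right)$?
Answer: $-854770370$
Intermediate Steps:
$H{\left(A,l \right)} = -25 - 5 l$ ($H{\left(A,l \right)} = \left(5 + l\right) \left(-5\right) = -25 - 5 l$)
$\left(-6706 - 41404\right) \left(J{\left(H{\left(-4,- (-3 - 2) - 2 \right)} \right)} + \left(15959 - -208\right)\right) = \left(-6706 - 41404\right) \left(\left(-25 - 5 \left(- (-3 - 2) - 2\right)\right)^{2} + \left(15959 - -208\right)\right) = - 48110 \left(\left(-25 - 5 \left(\left(-1\right) \left(-5\right) - 2\right)\right)^{2} + \left(15959 + 208\right)\right) = - 48110 \left(\left(-25 - 5 \left(5 - 2\right)\right)^{2} + 16167\right) = - 48110 \left(\left(-25 - 15\right)^{2} + 16167\right) = - 48110 \left(\left(-40\right)^{2} + 16167\right) = - 48110 \left(1600 + 16167\right) = \left(-48110\right) 17767 = -854770370$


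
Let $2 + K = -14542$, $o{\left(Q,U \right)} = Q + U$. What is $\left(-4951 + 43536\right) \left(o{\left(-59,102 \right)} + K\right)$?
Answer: $-559521085$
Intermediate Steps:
$K = -14544$ ($K = -2 - 14542 = -14544$)
$\left(-4951 + 43536\right) \left(o{\left(-59,102 \right)} + K\right) = \left(-4951 + 43536\right) \left(\left(-59 + 102\right) - 14544\right) = 38585 \left(43 - 14544\right) = 38585 \left(-14501\right) = -559521085$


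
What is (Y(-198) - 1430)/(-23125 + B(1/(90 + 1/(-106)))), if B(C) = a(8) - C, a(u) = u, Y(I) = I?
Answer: 15529492/220513169 ≈ 0.070424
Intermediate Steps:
B(C) = 8 - C
(Y(-198) - 1430)/(-23125 + B(1/(90 + 1/(-106)))) = (-198 - 1430)/(-23125 + (8 - 1/(90 + 1/(-106)))) = -1628/(-23125 + (8 - 1/(90 - 1/106))) = -1628/(-23125 + (8 - 1/9539/106)) = -1628/(-23125 + (8 - 1*106/9539)) = -1628/(-23125 + (8 - 106/9539)) = -1628/(-23125 + 76206/9539) = -1628/(-220513169/9539) = -1628*(-9539/220513169) = 15529492/220513169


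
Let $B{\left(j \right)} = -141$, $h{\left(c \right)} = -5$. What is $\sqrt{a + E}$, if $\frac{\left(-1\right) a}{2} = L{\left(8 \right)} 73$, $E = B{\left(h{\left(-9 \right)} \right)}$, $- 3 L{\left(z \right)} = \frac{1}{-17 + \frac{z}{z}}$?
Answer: $\frac{i \sqrt{20742}}{12} \approx 12.002 i$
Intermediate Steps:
$L{\left(z \right)} = \frac{1}{48}$ ($L{\left(z \right)} = - \frac{1}{3 \left(-17 + \frac{z}{z}\right)} = - \frac{1}{3 \left(-17 + 1\right)} = - \frac{1}{3 \left(-16\right)} = \left(- \frac{1}{3}\right) \left(- \frac{1}{16}\right) = \frac{1}{48}$)
$E = -141$
$a = - \frac{73}{24}$ ($a = - 2 \cdot \frac{1}{48} \cdot 73 = \left(-2\right) \frac{73}{48} = - \frac{73}{24} \approx -3.0417$)
$\sqrt{a + E} = \sqrt{- \frac{73}{24} - 141} = \sqrt{- \frac{3457}{24}} = \frac{i \sqrt{20742}}{12}$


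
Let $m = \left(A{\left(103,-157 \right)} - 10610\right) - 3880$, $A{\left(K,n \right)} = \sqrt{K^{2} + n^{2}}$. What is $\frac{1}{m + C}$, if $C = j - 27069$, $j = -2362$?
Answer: $- \frac{43921}{1929018983} - \frac{17 \sqrt{122}}{1929018983} \approx -2.2866 \cdot 10^{-5}$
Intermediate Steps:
$C = -29431$ ($C = -2362 - 27069 = -29431$)
$m = -14490 + 17 \sqrt{122}$ ($m = \left(\sqrt{103^{2} + \left(-157\right)^{2}} - 10610\right) - 3880 = \left(\sqrt{10609 + 24649} - 10610\right) - 3880 = \left(\sqrt{35258} - 10610\right) - 3880 = \left(17 \sqrt{122} - 10610\right) - 3880 = \left(-10610 + 17 \sqrt{122}\right) - 3880 = -14490 + 17 \sqrt{122} \approx -14302.0$)
$\frac{1}{m + C} = \frac{1}{\left(-14490 + 17 \sqrt{122}\right) - 29431} = \frac{1}{-43921 + 17 \sqrt{122}}$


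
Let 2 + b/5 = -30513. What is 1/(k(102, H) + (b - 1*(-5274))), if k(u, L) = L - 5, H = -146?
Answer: -1/147452 ≈ -6.7819e-6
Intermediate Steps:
b = -152575 (b = -10 + 5*(-30513) = -10 - 152565 = -152575)
k(u, L) = -5 + L
1/(k(102, H) + (b - 1*(-5274))) = 1/((-5 - 146) + (-152575 - 1*(-5274))) = 1/(-151 + (-152575 + 5274)) = 1/(-151 - 147301) = 1/(-147452) = -1/147452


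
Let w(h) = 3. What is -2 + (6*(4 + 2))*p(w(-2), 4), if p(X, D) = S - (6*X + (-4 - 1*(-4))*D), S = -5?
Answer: -830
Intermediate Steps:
p(X, D) = -5 - 6*X (p(X, D) = -5 - (6*X + (-4 - 1*(-4))*D) = -5 - (6*X + (-4 + 4)*D) = -5 - (6*X + 0*D) = -5 - (6*X + 0) = -5 - 6*X)
-2 + (6*(4 + 2))*p(w(-2), 4) = -2 + (6*(4 + 2))*(-5 - 6*3) = -2 + (6*6)*(-5 - 18) = -2 + 36*(-23) = -2 - 828 = -830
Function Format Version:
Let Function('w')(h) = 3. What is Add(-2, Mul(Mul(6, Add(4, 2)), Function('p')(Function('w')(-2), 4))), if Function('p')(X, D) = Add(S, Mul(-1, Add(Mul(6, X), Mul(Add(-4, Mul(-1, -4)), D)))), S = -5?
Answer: -830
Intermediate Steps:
Function('p')(X, D) = Add(-5, Mul(-6, X)) (Function('p')(X, D) = Add(-5, Mul(-1, Add(Mul(6, X), Mul(Add(-4, Mul(-1, -4)), D)))) = Add(-5, Mul(-1, Add(Mul(6, X), Mul(Add(-4, 4), D)))) = Add(-5, Mul(-1, Add(Mul(6, X), Mul(0, D)))) = Add(-5, Mul(-1, Add(Mul(6, X), 0))) = Add(-5, Mul(-1, Mul(6, X))) = Add(-5, Mul(-6, X)))
Add(-2, Mul(Mul(6, Add(4, 2)), Function('p')(Function('w')(-2), 4))) = Add(-2, Mul(Mul(6, Add(4, 2)), Add(-5, Mul(-6, 3)))) = Add(-2, Mul(Mul(6, 6), Add(-5, -18))) = Add(-2, Mul(36, -23)) = Add(-2, -828) = -830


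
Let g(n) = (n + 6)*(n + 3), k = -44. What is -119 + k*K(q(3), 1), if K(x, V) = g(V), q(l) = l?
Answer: -1351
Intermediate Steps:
g(n) = (3 + n)*(6 + n) (g(n) = (6 + n)*(3 + n) = (3 + n)*(6 + n))
K(x, V) = 18 + V**2 + 9*V
-119 + k*K(q(3), 1) = -119 - 44*(18 + 1**2 + 9*1) = -119 - 44*(18 + 1 + 9) = -119 - 44*28 = -119 - 1232 = -1351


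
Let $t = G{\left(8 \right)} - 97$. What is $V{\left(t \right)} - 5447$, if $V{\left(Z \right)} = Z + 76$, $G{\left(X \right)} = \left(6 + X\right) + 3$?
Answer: $-5451$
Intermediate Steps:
$G{\left(X \right)} = 9 + X$
$t = -80$ ($t = \left(9 + 8\right) - 97 = 17 - 97 = -80$)
$V{\left(Z \right)} = 76 + Z$
$V{\left(t \right)} - 5447 = \left(76 - 80\right) - 5447 = -4 - 5447 = -5451$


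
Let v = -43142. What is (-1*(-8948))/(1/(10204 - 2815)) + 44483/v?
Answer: 2852409733141/43142 ≈ 6.6117e+7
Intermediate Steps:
(-1*(-8948))/(1/(10204 - 2815)) + 44483/v = (-1*(-8948))/(1/(10204 - 2815)) + 44483/(-43142) = 8948/(1/7389) + 44483*(-1/43142) = 8948/(1/7389) - 44483/43142 = 8948*7389 - 44483/43142 = 66116772 - 44483/43142 = 2852409733141/43142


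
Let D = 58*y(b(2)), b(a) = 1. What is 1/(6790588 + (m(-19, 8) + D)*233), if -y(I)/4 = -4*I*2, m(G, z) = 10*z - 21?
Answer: 1/7236783 ≈ 1.3818e-7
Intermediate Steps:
m(G, z) = -21 + 10*z
y(I) = 32*I (y(I) = -4*(-4*I)*2 = -(-32)*I = 32*I)
D = 1856 (D = 58*(32*1) = 58*32 = 1856)
1/(6790588 + (m(-19, 8) + D)*233) = 1/(6790588 + ((-21 + 10*8) + 1856)*233) = 1/(6790588 + ((-21 + 80) + 1856)*233) = 1/(6790588 + (59 + 1856)*233) = 1/(6790588 + 1915*233) = 1/(6790588 + 446195) = 1/7236783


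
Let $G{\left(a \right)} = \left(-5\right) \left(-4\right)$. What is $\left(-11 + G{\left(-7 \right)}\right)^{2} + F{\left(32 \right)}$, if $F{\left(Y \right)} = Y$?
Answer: $113$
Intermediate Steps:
$G{\left(a \right)} = 20$
$\left(-11 + G{\left(-7 \right)}\right)^{2} + F{\left(32 \right)} = \left(-11 + 20\right)^{2} + 32 = 9^{2} + 32 = 81 + 32 = 113$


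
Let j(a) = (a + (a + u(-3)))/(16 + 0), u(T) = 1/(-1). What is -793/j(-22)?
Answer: 12688/45 ≈ 281.96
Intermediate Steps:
u(T) = -1
j(a) = -1/16 + a/8 (j(a) = (a + (a - 1))/(16 + 0) = (a + (-1 + a))/16 = (-1 + 2*a)*(1/16) = -1/16 + a/8)
-793/j(-22) = -793/(-1/16 + (1/8)*(-22)) = -793/(-1/16 - 11/4) = -793/(-45/16) = -793*(-16/45) = 12688/45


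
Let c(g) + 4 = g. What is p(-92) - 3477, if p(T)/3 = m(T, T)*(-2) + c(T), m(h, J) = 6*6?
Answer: -3981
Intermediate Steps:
m(h, J) = 36
c(g) = -4 + g
p(T) = -228 + 3*T (p(T) = 3*(36*(-2) + (-4 + T)) = 3*(-72 + (-4 + T)) = 3*(-76 + T) = -228 + 3*T)
p(-92) - 3477 = (-228 + 3*(-92)) - 3477 = (-228 - 276) - 3477 = -504 - 3477 = -3981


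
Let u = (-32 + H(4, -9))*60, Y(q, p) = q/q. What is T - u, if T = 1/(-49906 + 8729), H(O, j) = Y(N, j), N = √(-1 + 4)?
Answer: 76589219/41177 ≈ 1860.0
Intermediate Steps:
N = √3 ≈ 1.7320
Y(q, p) = 1
H(O, j) = 1
T = -1/41177 (T = 1/(-41177) = -1/41177 ≈ -2.4285e-5)
u = -1860 (u = (-32 + 1)*60 = -31*60 = -1860)
T - u = -1/41177 - 1*(-1860) = -1/41177 + 1860 = 76589219/41177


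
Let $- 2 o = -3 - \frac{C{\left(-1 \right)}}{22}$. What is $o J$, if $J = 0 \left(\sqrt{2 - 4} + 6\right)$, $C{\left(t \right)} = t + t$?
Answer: $0$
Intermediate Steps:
$C{\left(t \right)} = 2 t$
$J = 0$ ($J = 0 \left(\sqrt{-2} + 6\right) = 0 \left(i \sqrt{2} + 6\right) = 0 \left(6 + i \sqrt{2}\right) = 0$)
$o = \frac{16}{11}$ ($o = - \frac{-3 - \frac{2 \left(-1\right)}{22}}{2} = - \frac{-3 - \left(-2\right) \frac{1}{22}}{2} = - \frac{-3 - - \frac{1}{11}}{2} = - \frac{-3 + \frac{1}{11}}{2} = \left(- \frac{1}{2}\right) \left(- \frac{32}{11}\right) = \frac{16}{11} \approx 1.4545$)
$o J = \frac{16}{11} \cdot 0 = 0$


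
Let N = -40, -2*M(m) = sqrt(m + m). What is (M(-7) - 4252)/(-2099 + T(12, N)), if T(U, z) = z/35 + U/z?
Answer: 297640/147031 + 35*I*sqrt(14)/147031 ≈ 2.0243 + 0.00089068*I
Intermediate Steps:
M(m) = -sqrt(2)*sqrt(m)/2 (M(m) = -sqrt(m + m)/2 = -sqrt(2)*sqrt(m)/2)
T(U, z) = z/35 + U/z (T(U, z) = z*(1/35) + U/z = z/35 + U/z)
(M(-7) - 4252)/(-2099 + T(12, N)) = (-sqrt(2)*sqrt(-7)/2 - 4252)/(-2099 + ((1/35)*(-40) + 12/(-40))) = (-sqrt(2)*I*sqrt(7)/2 - 4252)/(-2099 + (-8/7 + 12*(-1/40))) = (-I*sqrt(14)/2 - 4252)/(-2099 + (-8/7 - 3/10)) = (-4252 - I*sqrt(14)/2)/(-2099 - 101/70) = (-4252 - I*sqrt(14)/2)/(-147031/70) = (-4252 - I*sqrt(14)/2)*(-70/147031) = 297640/147031 + 35*I*sqrt(14)/147031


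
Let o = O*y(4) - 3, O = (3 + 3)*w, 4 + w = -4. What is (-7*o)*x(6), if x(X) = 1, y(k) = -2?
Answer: -651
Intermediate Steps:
w = -8 (w = -4 - 4 = -8)
O = -48 (O = (3 + 3)*(-8) = 6*(-8) = -48)
o = 93 (o = -48*(-2) - 3 = 96 - 3 = 93)
(-7*o)*x(6) = -7*93*1 = -651*1 = -651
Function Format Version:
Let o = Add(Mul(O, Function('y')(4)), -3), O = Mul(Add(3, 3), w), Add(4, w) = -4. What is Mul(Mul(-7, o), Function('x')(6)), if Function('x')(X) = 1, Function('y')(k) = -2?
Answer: -651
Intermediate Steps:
w = -8 (w = Add(-4, -4) = -8)
O = -48 (O = Mul(Add(3, 3), -8) = Mul(6, -8) = -48)
o = 93 (o = Add(Mul(-48, -2), -3) = Add(96, -3) = 93)
Mul(Mul(-7, o), Function('x')(6)) = Mul(Mul(-7, 93), 1) = Mul(-651, 1) = -651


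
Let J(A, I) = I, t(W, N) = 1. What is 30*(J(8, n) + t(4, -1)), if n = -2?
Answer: -30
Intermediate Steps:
30*(J(8, n) + t(4, -1)) = 30*(-2 + 1) = 30*(-1) = -30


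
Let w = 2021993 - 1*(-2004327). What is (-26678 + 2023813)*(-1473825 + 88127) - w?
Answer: -2767430001550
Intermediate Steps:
w = 4026320 (w = 2021993 + 2004327 = 4026320)
(-26678 + 2023813)*(-1473825 + 88127) - w = (-26678 + 2023813)*(-1473825 + 88127) - 1*4026320 = 1997135*(-1385698) - 4026320 = -2767425975230 - 4026320 = -2767430001550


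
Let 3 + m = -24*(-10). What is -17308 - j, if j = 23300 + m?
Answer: -40845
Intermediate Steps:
m = 237 (m = -3 - 24*(-10) = -3 + 240 = 237)
j = 23537 (j = 23300 + 237 = 23537)
-17308 - j = -17308 - 1*23537 = -17308 - 23537 = -40845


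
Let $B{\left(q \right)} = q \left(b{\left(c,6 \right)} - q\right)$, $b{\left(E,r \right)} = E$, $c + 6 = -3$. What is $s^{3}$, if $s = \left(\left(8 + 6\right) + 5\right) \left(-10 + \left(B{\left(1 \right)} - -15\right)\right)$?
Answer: $-857375$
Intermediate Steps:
$c = -9$ ($c = -6 - 3 = -9$)
$B{\left(q \right)} = q \left(-9 - q\right)$
$s = -95$ ($s = \left(\left(8 + 6\right) + 5\right) \left(-10 - \left(-15 + 1 \left(9 + 1\right)\right)\right) = \left(14 + 5\right) \left(-10 + \left(\left(-1\right) 1 \cdot 10 + 15\right)\right) = 19 \left(-10 + \left(-10 + 15\right)\right) = 19 \left(-10 + 5\right) = 19 \left(-5\right) = -95$)
$s^{3} = \left(-95\right)^{3} = -857375$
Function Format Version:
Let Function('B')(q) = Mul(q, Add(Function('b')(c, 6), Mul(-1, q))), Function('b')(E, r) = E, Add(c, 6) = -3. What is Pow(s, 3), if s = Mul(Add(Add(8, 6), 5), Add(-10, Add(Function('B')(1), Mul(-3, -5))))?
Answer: -857375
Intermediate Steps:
c = -9 (c = Add(-6, -3) = -9)
Function('B')(q) = Mul(q, Add(-9, Mul(-1, q)))
s = -95 (s = Mul(Add(Add(8, 6), 5), Add(-10, Add(Mul(-1, 1, Add(9, 1)), Mul(-3, -5)))) = Mul(Add(14, 5), Add(-10, Add(Mul(-1, 1, 10), 15))) = Mul(19, Add(-10, Add(-10, 15))) = Mul(19, Add(-10, 5)) = Mul(19, -5) = -95)
Pow(s, 3) = Pow(-95, 3) = -857375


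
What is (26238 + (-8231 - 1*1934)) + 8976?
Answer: 25049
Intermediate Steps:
(26238 + (-8231 - 1*1934)) + 8976 = (26238 + (-8231 - 1934)) + 8976 = (26238 - 10165) + 8976 = 16073 + 8976 = 25049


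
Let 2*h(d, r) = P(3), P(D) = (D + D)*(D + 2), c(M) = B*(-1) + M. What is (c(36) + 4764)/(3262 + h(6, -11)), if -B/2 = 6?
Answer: 4812/3277 ≈ 1.4684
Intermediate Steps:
B = -12 (B = -2*6 = -12)
c(M) = 12 + M (c(M) = -12*(-1) + M = 12 + M)
P(D) = 2*D*(2 + D) (P(D) = (2*D)*(2 + D) = 2*D*(2 + D))
h(d, r) = 15 (h(d, r) = (2*3*(2 + 3))/2 = (2*3*5)/2 = (1/2)*30 = 15)
(c(36) + 4764)/(3262 + h(6, -11)) = ((12 + 36) + 4764)/(3262 + 15) = (48 + 4764)/3277 = 4812*(1/3277) = 4812/3277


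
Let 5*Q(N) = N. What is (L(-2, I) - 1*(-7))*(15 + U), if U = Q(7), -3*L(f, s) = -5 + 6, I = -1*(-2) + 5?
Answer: 328/3 ≈ 109.33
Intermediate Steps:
I = 7 (I = 2 + 5 = 7)
L(f, s) = -⅓ (L(f, s) = -(-5 + 6)/3 = -⅓*1 = -⅓)
Q(N) = N/5
U = 7/5 (U = (⅕)*7 = 7/5 ≈ 1.4000)
(L(-2, I) - 1*(-7))*(15 + U) = (-⅓ - 1*(-7))*(15 + 7/5) = (-⅓ + 7)*(82/5) = (20/3)*(82/5) = 328/3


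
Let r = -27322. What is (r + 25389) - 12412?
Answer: -14345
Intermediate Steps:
(r + 25389) - 12412 = (-27322 + 25389) - 12412 = -1933 - 12412 = -14345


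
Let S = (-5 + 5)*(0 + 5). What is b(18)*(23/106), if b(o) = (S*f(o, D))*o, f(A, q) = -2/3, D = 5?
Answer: 0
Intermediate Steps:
f(A, q) = -⅔ (f(A, q) = -2*⅓ = -⅔)
S = 0 (S = 0*5 = 0)
b(o) = 0 (b(o) = (0*(-⅔))*o = 0*o = 0)
b(18)*(23/106) = 0*(23/106) = 0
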